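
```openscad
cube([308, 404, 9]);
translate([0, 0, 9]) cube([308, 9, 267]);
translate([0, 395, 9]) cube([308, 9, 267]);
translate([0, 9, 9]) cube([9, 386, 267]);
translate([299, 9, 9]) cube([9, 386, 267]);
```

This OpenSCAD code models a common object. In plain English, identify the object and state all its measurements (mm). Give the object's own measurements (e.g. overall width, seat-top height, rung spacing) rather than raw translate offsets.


An open-topped rectangular box: outside dimensions 308×404×276 mm, with a uniform wall and base thickness of 9 mm. The base is a full 308×404 slab on the floor; four walls sit on top of the base. The front and back walls (the −y and +y sides) span the full width; the two side walls fit between them.


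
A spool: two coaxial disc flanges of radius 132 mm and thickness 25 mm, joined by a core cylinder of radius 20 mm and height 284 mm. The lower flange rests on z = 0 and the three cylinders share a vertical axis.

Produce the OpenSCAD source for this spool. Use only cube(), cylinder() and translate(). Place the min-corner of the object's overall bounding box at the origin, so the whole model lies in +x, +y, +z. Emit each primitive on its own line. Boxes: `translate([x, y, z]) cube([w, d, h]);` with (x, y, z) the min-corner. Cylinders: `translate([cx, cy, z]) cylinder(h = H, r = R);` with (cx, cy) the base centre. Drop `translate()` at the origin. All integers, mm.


translate([132, 132, 0]) cylinder(h = 25, r = 132);
translate([132, 132, 25]) cylinder(h = 284, r = 20);
translate([132, 132, 309]) cylinder(h = 25, r = 132);


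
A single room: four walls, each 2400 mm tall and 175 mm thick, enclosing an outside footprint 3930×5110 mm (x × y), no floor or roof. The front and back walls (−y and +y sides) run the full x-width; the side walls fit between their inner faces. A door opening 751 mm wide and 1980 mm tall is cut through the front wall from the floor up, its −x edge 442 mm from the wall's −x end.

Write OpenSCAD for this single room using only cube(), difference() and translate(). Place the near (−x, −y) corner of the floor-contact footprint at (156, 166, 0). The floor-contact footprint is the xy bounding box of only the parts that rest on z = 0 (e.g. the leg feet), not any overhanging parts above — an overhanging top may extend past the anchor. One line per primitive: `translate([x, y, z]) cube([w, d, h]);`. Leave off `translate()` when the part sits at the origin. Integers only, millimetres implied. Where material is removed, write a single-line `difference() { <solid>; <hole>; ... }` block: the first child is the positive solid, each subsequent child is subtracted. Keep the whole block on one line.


difference() { translate([156, 166, 0]) cube([3930, 175, 2400]); translate([598, 166, 0]) cube([751, 175, 1980]); }
translate([156, 5101, 0]) cube([3930, 175, 2400]);
translate([156, 341, 0]) cube([175, 4760, 2400]);
translate([3911, 341, 0]) cube([175, 4760, 2400]);


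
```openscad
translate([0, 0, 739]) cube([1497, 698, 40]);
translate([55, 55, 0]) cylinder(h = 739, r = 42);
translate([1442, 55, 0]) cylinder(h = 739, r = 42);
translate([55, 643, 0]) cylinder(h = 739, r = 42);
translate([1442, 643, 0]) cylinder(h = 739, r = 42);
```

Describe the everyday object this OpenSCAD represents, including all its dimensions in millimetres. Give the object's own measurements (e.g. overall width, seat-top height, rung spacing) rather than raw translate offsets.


A rectangular dining table. The top is 1497×698×40 mm with its upper surface at z = 779 mm. It stands on four round legs of 84 mm diameter, each leg's bounding box inset 13 mm from the nearest pair of top edges, running from the floor to the underside of the top.


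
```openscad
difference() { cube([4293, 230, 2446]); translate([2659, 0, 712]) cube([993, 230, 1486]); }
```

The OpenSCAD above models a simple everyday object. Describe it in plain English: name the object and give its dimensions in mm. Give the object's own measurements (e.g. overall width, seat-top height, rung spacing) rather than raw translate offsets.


A wall 4293 mm long (x), 230 mm thick (y), 2446 mm tall, with a rectangular window opening cut through it. The opening is 993 mm wide and 1486 mm tall; its sill is at z = 712 mm and its near (−x) edge is 2659 mm from the wall's −x end. The opening passes through the full wall thickness.


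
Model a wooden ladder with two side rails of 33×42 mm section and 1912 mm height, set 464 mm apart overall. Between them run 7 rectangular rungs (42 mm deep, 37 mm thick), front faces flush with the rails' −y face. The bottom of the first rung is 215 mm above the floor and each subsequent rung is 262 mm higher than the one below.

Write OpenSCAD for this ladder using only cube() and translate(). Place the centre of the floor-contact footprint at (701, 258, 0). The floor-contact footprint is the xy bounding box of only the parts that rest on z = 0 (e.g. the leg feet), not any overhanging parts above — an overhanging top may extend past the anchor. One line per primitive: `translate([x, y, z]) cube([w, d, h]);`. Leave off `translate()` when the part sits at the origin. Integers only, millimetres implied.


translate([469, 237, 0]) cube([33, 42, 1912]);
translate([900, 237, 0]) cube([33, 42, 1912]);
translate([502, 237, 215]) cube([398, 42, 37]);
translate([502, 237, 477]) cube([398, 42, 37]);
translate([502, 237, 739]) cube([398, 42, 37]);
translate([502, 237, 1001]) cube([398, 42, 37]);
translate([502, 237, 1263]) cube([398, 42, 37]);
translate([502, 237, 1525]) cube([398, 42, 37]);
translate([502, 237, 1787]) cube([398, 42, 37]);


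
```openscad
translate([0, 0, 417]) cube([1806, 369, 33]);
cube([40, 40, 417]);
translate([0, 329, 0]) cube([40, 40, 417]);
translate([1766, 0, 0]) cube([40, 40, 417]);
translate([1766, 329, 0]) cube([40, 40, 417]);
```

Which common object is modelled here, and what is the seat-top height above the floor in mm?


A bench. The seat-top height is 450 mm.

A long slab on four corner posts — a bench. The slab sits at z = 417 with thickness 33, so the top is 417 + 33 = 450 mm.


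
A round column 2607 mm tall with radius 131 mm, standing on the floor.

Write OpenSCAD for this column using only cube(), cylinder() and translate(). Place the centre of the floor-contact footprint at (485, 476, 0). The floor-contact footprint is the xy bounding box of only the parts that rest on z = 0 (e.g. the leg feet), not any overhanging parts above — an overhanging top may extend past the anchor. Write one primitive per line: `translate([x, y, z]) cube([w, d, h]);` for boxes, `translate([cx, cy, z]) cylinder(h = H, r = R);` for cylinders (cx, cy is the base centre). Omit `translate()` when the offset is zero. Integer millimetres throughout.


translate([485, 476, 0]) cylinder(h = 2607, r = 131);


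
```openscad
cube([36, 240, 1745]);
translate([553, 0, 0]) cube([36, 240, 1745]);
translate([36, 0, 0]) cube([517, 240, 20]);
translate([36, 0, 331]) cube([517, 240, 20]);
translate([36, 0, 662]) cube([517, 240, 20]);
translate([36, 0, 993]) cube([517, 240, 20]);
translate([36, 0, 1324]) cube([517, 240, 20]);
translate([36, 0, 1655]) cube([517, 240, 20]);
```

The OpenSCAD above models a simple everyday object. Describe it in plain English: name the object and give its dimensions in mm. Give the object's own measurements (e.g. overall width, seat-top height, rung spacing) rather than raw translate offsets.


An open bookshelf. Two side panels, each 36 mm thick, 240 mm deep and 1745 mm tall, stand 589 mm apart (outside-to-outside). Between them sit 6 shelves, each 20 mm thick and 240 mm deep, spanning the full gap between the sides. The bottom shelf rests on the floor (its underside at z = 0) and the clear gap between one shelf's top and the next shelf's underside is 311 mm.


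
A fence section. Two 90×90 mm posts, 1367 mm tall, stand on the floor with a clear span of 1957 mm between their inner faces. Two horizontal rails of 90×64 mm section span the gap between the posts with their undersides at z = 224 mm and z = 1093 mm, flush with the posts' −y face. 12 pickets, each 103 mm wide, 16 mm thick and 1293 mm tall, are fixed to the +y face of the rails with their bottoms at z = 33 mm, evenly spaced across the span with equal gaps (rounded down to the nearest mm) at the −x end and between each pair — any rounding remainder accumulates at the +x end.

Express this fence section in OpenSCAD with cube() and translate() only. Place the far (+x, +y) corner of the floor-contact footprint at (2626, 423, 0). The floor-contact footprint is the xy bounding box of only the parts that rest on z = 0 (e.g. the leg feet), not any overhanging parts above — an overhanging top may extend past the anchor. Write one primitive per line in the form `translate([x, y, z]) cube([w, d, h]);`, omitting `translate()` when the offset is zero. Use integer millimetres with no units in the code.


translate([489, 333, 0]) cube([90, 90, 1367]);
translate([2536, 333, 0]) cube([90, 90, 1367]);
translate([579, 333, 224]) cube([1957, 90, 64]);
translate([579, 333, 1093]) cube([1957, 90, 64]);
translate([634, 423, 33]) cube([103, 16, 1293]);
translate([792, 423, 33]) cube([103, 16, 1293]);
translate([950, 423, 33]) cube([103, 16, 1293]);
translate([1108, 423, 33]) cube([103, 16, 1293]);
translate([1266, 423, 33]) cube([103, 16, 1293]);
translate([1424, 423, 33]) cube([103, 16, 1293]);
translate([1582, 423, 33]) cube([103, 16, 1293]);
translate([1740, 423, 33]) cube([103, 16, 1293]);
translate([1898, 423, 33]) cube([103, 16, 1293]);
translate([2056, 423, 33]) cube([103, 16, 1293]);
translate([2214, 423, 33]) cube([103, 16, 1293]);
translate([2372, 423, 33]) cube([103, 16, 1293]);


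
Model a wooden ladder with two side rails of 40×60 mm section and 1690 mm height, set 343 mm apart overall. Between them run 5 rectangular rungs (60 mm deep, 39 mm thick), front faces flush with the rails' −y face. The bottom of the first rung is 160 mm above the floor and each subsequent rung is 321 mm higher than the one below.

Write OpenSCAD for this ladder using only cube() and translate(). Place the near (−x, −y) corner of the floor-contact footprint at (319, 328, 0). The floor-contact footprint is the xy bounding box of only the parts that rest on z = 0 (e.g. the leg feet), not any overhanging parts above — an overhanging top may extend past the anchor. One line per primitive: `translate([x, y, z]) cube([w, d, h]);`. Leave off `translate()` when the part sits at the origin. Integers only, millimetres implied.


// rung span = 343 - 2*40 = 263
// rung[k] z = 160 + k*321
translate([319, 328, 0]) cube([40, 60, 1690]);
translate([622, 328, 0]) cube([40, 60, 1690]);
translate([359, 328, 160]) cube([263, 60, 39]);
translate([359, 328, 481]) cube([263, 60, 39]);
translate([359, 328, 802]) cube([263, 60, 39]);
translate([359, 328, 1123]) cube([263, 60, 39]);
translate([359, 328, 1444]) cube([263, 60, 39]);


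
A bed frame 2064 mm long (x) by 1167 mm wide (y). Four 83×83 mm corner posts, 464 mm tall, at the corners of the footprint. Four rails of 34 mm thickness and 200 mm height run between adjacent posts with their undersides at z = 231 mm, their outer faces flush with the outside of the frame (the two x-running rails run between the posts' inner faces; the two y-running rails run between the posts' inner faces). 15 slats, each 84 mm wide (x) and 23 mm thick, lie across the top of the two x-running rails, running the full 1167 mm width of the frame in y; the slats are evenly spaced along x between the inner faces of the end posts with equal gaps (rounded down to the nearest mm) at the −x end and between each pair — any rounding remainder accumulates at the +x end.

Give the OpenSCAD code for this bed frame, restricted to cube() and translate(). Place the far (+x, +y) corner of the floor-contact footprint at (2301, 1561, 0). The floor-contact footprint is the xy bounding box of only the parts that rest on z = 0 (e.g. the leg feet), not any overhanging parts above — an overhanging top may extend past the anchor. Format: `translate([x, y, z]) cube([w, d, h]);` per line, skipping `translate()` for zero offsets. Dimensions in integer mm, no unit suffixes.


translate([237, 394, 0]) cube([83, 83, 464]);
translate([237, 1478, 0]) cube([83, 83, 464]);
translate([2218, 394, 0]) cube([83, 83, 464]);
translate([2218, 1478, 0]) cube([83, 83, 464]);
translate([320, 394, 231]) cube([1898, 34, 200]);
translate([320, 1527, 231]) cube([1898, 34, 200]);
translate([237, 477, 231]) cube([34, 1001, 200]);
translate([2267, 477, 231]) cube([34, 1001, 200]);
translate([359, 394, 431]) cube([84, 1167, 23]);
translate([482, 394, 431]) cube([84, 1167, 23]);
translate([605, 394, 431]) cube([84, 1167, 23]);
translate([728, 394, 431]) cube([84, 1167, 23]);
translate([851, 394, 431]) cube([84, 1167, 23]);
translate([974, 394, 431]) cube([84, 1167, 23]);
translate([1097, 394, 431]) cube([84, 1167, 23]);
translate([1220, 394, 431]) cube([84, 1167, 23]);
translate([1343, 394, 431]) cube([84, 1167, 23]);
translate([1466, 394, 431]) cube([84, 1167, 23]);
translate([1589, 394, 431]) cube([84, 1167, 23]);
translate([1712, 394, 431]) cube([84, 1167, 23]);
translate([1835, 394, 431]) cube([84, 1167, 23]);
translate([1958, 394, 431]) cube([84, 1167, 23]);
translate([2081, 394, 431]) cube([84, 1167, 23]);


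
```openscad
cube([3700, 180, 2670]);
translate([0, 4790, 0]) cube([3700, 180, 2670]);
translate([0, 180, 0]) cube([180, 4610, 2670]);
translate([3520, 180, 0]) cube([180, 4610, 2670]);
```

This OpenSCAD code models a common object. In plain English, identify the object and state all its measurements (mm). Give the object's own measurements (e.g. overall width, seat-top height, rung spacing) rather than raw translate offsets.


The wall frame of a small rectangular building: four walls, each 2670 mm tall and 180 mm thick, enclosing a footprint 3700 mm (x) by 4970 mm (y) outside-to-outside, with no floor or roof. The front and back walls (the −y and +y sides) span the full width; the two side walls fit between them.


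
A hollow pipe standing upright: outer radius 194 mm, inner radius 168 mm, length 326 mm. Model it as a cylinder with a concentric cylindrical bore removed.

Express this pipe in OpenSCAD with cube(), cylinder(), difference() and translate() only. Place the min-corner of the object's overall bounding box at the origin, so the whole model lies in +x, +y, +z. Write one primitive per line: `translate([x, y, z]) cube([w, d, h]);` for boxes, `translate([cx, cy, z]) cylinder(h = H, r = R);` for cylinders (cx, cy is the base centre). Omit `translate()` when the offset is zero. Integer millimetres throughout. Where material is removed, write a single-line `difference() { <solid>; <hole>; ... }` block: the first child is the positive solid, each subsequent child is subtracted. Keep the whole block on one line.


difference() { translate([194, 194, 0]) cylinder(h = 326, r = 194); translate([194, 194, 0]) cylinder(h = 326, r = 168); }


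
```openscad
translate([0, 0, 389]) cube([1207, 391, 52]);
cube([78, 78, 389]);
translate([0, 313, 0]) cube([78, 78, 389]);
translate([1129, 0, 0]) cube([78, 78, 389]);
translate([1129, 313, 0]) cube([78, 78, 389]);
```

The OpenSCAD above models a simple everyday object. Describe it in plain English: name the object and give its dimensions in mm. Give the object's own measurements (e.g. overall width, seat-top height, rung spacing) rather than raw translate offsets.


A long wooden bench with a 1207 mm (x) × 391 mm (y) seat, 52 mm thick, its top surface 441 mm above the floor. Four 78 mm square legs at the seat corners, flush with the edges, run from z = 0 to the seat underside.


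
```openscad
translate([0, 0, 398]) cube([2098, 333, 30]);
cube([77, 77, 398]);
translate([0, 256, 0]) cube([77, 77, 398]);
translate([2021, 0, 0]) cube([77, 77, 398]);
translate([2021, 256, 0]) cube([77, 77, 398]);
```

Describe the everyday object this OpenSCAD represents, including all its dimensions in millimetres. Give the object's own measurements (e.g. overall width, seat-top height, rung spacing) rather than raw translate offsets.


A bench: a 2098×333 mm seat slab, 30 mm thick, top at z = 428 mm, on four 77×77 mm square legs flush with the seat corners and standing on z = 0.


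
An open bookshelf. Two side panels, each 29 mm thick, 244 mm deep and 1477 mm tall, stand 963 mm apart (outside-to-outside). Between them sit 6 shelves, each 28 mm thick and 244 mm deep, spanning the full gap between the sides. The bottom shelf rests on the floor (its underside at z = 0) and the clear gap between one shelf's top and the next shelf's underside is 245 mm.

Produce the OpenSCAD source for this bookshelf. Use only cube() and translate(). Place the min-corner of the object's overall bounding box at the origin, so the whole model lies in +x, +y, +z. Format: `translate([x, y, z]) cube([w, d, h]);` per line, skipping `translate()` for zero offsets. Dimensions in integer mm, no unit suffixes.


cube([29, 244, 1477]);
translate([934, 0, 0]) cube([29, 244, 1477]);
translate([29, 0, 0]) cube([905, 244, 28]);
translate([29, 0, 273]) cube([905, 244, 28]);
translate([29, 0, 546]) cube([905, 244, 28]);
translate([29, 0, 819]) cube([905, 244, 28]);
translate([29, 0, 1092]) cube([905, 244, 28]);
translate([29, 0, 1365]) cube([905, 244, 28]);


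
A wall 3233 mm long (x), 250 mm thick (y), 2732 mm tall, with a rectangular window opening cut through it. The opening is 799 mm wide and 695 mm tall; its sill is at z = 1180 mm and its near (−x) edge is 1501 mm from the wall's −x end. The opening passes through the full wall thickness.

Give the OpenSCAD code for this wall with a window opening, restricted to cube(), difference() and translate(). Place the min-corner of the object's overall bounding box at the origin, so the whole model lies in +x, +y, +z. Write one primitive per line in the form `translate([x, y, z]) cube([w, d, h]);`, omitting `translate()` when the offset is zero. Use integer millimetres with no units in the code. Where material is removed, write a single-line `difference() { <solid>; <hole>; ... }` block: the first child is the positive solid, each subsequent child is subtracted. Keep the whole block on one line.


difference() { cube([3233, 250, 2732]); translate([1501, 0, 1180]) cube([799, 250, 695]); }


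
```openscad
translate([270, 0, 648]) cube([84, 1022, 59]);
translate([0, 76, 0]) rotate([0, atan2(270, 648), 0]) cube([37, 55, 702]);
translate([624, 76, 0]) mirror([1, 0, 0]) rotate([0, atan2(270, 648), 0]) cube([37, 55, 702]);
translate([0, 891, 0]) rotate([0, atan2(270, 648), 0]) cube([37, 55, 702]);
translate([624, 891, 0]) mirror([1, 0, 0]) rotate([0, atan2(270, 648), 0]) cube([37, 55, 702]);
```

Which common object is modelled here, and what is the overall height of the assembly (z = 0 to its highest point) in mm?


A sawhorse. The overall height is 707 mm.

A beam across two mirrored pairs of raked legs — a sawhorse. The beam's underside is at z = 648 (matching the legs' vertical rise in atan2(270, 648)) and the beam is 59 mm tall, so its top is at 648 + 59 = 707 mm. The raked legs top out at the beam's underside, so that is the highest point.


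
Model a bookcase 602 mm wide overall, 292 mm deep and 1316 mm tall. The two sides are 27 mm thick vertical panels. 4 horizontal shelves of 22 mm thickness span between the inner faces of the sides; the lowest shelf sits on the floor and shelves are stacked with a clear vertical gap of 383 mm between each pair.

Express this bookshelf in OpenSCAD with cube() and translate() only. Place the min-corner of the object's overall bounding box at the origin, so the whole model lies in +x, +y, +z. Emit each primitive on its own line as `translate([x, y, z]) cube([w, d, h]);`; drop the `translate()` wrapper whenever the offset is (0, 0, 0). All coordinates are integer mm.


cube([27, 292, 1316]);
translate([575, 0, 0]) cube([27, 292, 1316]);
translate([27, 0, 0]) cube([548, 292, 22]);
translate([27, 0, 405]) cube([548, 292, 22]);
translate([27, 0, 810]) cube([548, 292, 22]);
translate([27, 0, 1215]) cube([548, 292, 22]);


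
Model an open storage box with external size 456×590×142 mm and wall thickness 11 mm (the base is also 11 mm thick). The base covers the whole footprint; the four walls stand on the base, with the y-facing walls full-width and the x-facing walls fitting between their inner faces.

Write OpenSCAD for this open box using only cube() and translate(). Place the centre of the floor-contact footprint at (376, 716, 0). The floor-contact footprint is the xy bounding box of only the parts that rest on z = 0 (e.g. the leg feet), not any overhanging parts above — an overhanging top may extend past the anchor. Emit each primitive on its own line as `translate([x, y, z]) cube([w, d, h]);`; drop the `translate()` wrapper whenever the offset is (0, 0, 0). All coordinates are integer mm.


translate([148, 421, 0]) cube([456, 590, 11]);
translate([148, 421, 11]) cube([456, 11, 131]);
translate([148, 1000, 11]) cube([456, 11, 131]);
translate([148, 432, 11]) cube([11, 568, 131]);
translate([593, 432, 11]) cube([11, 568, 131]);


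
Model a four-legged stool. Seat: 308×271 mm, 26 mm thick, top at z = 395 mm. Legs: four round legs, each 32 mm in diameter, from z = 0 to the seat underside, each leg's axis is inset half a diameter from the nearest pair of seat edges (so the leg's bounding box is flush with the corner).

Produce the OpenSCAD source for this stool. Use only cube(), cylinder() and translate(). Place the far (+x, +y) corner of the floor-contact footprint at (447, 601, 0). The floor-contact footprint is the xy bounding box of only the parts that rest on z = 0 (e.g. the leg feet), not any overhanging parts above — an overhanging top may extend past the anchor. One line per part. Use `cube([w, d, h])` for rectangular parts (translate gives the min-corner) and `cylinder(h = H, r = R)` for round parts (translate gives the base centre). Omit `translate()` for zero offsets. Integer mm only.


// leg_h = 395 - 26 = 369
translate([139, 330, 369]) cube([308, 271, 26]);
translate([155, 346, 0]) cylinder(h = 369, r = 16);
translate([431, 346, 0]) cylinder(h = 369, r = 16);
translate([155, 585, 0]) cylinder(h = 369, r = 16);
translate([431, 585, 0]) cylinder(h = 369, r = 16);


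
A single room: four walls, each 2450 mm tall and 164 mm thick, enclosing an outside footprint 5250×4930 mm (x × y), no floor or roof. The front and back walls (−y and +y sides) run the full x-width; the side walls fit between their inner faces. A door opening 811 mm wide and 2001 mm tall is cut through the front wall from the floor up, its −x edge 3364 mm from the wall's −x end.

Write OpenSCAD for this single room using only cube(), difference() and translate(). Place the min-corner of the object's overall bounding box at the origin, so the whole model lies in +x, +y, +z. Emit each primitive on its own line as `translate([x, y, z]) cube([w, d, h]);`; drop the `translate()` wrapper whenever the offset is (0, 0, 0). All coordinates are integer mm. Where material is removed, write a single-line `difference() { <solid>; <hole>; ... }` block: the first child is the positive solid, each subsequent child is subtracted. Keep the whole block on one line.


difference() { cube([5250, 164, 2450]); translate([3364, 0, 0]) cube([811, 164, 2001]); }
translate([0, 4766, 0]) cube([5250, 164, 2450]);
translate([0, 164, 0]) cube([164, 4602, 2450]);
translate([5086, 164, 0]) cube([164, 4602, 2450]);


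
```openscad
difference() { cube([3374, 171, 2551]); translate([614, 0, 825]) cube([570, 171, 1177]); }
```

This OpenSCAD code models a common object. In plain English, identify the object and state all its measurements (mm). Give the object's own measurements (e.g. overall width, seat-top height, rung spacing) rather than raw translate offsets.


A wall 3374 mm long (x), 171 mm thick (y), 2551 mm tall, with a rectangular window opening cut through it. The opening is 570 mm wide and 1177 mm tall; its sill is at z = 825 mm and its near (−x) edge is 614 mm from the wall's −x end. The opening passes through the full wall thickness.


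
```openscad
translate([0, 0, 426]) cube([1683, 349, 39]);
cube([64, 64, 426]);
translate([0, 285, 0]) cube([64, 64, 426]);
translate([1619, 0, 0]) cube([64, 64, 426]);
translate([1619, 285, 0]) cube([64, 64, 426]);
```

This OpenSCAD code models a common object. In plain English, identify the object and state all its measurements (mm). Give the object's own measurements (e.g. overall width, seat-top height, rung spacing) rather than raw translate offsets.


A bench: a 1683×349 mm seat slab, 39 mm thick, top at z = 465 mm, on four 64×64 mm square legs flush with the seat corners and standing on z = 0.


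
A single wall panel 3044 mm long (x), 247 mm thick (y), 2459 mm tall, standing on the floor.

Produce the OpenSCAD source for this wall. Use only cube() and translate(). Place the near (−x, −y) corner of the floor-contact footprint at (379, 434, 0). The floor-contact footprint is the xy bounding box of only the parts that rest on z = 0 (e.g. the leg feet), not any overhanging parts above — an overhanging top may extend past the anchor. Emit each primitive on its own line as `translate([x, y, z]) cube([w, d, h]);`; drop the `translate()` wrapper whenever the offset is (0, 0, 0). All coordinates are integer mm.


translate([379, 434, 0]) cube([3044, 247, 2459]);


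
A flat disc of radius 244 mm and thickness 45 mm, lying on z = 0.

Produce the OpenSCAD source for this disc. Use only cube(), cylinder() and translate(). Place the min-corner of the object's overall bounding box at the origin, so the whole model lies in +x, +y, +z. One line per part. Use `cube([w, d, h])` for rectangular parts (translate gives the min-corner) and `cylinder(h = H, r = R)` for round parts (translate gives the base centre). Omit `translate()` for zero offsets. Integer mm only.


translate([244, 244, 0]) cylinder(h = 45, r = 244);


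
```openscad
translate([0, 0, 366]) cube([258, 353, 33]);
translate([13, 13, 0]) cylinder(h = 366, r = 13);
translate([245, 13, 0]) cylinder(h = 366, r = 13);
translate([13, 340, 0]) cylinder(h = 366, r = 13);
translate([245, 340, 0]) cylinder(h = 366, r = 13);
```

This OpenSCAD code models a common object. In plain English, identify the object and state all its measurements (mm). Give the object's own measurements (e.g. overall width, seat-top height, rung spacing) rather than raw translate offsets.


A simple wooden stool: a rectangular seat 258 mm (x) by 353 mm (y), 33 mm thick, top face at z = 399 mm, on four round legs, each 26 mm in diameter. The legs rest on z = 0, each leg's axis is inset half a diameter from the nearest pair of seat edges (so the leg's bounding box is flush with the corner).


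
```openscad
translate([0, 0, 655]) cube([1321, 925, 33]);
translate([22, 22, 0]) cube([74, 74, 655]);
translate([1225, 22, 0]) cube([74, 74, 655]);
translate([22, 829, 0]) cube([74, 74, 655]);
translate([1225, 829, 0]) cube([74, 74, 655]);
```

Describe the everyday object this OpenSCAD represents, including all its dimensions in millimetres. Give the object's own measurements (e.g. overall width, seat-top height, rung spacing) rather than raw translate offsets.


A rectangular dining table. The top is 1321×925×33 mm with its upper surface at z = 688 mm. It stands on four 74×74 mm square legs, each inset 22 mm from the nearest pair of top edges, running from the floor to the underside of the top.


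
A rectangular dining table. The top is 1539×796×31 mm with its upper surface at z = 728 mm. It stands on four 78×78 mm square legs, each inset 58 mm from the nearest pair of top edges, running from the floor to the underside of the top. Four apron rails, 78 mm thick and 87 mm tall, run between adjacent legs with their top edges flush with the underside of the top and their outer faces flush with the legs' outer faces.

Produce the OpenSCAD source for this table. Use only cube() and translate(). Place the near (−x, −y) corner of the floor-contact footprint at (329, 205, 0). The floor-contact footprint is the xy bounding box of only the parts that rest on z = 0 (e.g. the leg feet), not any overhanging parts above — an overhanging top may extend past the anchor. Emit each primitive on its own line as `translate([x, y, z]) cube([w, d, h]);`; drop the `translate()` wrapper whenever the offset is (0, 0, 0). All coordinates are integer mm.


// leg_h = 728 - 31 = 697
// apron z = 697 - 87 = 610
translate([271, 147, 697]) cube([1539, 796, 31]);
translate([329, 205, 0]) cube([78, 78, 697]);
translate([1674, 205, 0]) cube([78, 78, 697]);
translate([329, 807, 0]) cube([78, 78, 697]);
translate([1674, 807, 0]) cube([78, 78, 697]);
translate([407, 205, 610]) cube([1267, 78, 87]);
translate([407, 807, 610]) cube([1267, 78, 87]);
translate([329, 283, 610]) cube([78, 524, 87]);
translate([1674, 283, 610]) cube([78, 524, 87]);


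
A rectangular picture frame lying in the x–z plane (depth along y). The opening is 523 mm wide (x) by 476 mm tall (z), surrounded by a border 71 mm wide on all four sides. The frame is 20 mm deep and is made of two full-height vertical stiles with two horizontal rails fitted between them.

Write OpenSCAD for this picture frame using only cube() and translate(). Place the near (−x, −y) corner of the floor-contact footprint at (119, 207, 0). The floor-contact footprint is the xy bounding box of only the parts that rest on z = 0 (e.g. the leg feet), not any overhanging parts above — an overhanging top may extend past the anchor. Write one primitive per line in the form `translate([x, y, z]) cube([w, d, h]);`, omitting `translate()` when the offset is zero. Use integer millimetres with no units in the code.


translate([119, 207, 0]) cube([71, 20, 618]);
translate([713, 207, 0]) cube([71, 20, 618]);
translate([190, 207, 0]) cube([523, 20, 71]);
translate([190, 207, 547]) cube([523, 20, 71]);


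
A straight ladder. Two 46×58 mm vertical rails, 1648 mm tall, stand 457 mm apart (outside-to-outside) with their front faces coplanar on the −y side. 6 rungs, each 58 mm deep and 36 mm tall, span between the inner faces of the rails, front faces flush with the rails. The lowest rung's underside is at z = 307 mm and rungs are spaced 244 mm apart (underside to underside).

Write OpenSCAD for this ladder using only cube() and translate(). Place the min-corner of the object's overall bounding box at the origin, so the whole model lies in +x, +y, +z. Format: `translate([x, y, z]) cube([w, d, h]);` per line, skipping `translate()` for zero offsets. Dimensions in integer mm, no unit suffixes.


cube([46, 58, 1648]);
translate([411, 0, 0]) cube([46, 58, 1648]);
translate([46, 0, 307]) cube([365, 58, 36]);
translate([46, 0, 551]) cube([365, 58, 36]);
translate([46, 0, 795]) cube([365, 58, 36]);
translate([46, 0, 1039]) cube([365, 58, 36]);
translate([46, 0, 1283]) cube([365, 58, 36]);
translate([46, 0, 1527]) cube([365, 58, 36]);


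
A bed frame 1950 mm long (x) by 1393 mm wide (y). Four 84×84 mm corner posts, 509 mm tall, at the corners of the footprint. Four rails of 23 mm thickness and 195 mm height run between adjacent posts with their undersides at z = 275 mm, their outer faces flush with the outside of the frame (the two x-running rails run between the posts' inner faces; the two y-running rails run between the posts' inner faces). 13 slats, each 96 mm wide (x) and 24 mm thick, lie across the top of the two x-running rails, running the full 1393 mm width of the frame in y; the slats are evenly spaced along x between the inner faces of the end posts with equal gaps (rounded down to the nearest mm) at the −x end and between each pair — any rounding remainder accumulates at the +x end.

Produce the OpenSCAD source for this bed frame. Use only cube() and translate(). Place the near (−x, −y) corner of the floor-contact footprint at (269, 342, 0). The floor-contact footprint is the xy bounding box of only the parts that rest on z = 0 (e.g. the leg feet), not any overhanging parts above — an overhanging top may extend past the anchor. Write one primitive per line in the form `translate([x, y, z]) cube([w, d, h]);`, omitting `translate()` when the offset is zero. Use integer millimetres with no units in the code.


// slat z = rail_z + rail_h = 275 + 195 = 470
// slat gap = ⌊(1782 − 13·96) / 14⌋ = 38
translate([269, 342, 0]) cube([84, 84, 509]);
translate([269, 1651, 0]) cube([84, 84, 509]);
translate([2135, 342, 0]) cube([84, 84, 509]);
translate([2135, 1651, 0]) cube([84, 84, 509]);
translate([353, 342, 275]) cube([1782, 23, 195]);
translate([353, 1712, 275]) cube([1782, 23, 195]);
translate([269, 426, 275]) cube([23, 1225, 195]);
translate([2196, 426, 275]) cube([23, 1225, 195]);
translate([391, 342, 470]) cube([96, 1393, 24]);
translate([525, 342, 470]) cube([96, 1393, 24]);
translate([659, 342, 470]) cube([96, 1393, 24]);
translate([793, 342, 470]) cube([96, 1393, 24]);
translate([927, 342, 470]) cube([96, 1393, 24]);
translate([1061, 342, 470]) cube([96, 1393, 24]);
translate([1195, 342, 470]) cube([96, 1393, 24]);
translate([1329, 342, 470]) cube([96, 1393, 24]);
translate([1463, 342, 470]) cube([96, 1393, 24]);
translate([1597, 342, 470]) cube([96, 1393, 24]);
translate([1731, 342, 470]) cube([96, 1393, 24]);
translate([1865, 342, 470]) cube([96, 1393, 24]);
translate([1999, 342, 470]) cube([96, 1393, 24]);


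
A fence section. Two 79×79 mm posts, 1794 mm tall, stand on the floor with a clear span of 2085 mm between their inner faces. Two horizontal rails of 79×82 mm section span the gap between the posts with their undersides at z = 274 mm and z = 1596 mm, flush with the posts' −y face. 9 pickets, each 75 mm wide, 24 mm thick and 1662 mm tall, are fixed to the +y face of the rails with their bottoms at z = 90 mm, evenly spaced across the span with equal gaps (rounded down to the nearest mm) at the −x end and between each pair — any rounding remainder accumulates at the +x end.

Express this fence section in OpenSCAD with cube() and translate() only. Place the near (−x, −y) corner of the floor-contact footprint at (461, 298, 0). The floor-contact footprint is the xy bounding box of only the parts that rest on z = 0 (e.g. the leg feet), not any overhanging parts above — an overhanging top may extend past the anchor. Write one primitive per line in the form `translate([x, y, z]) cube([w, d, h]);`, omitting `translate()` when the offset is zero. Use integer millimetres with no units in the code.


translate([461, 298, 0]) cube([79, 79, 1794]);
translate([2625, 298, 0]) cube([79, 79, 1794]);
translate([540, 298, 274]) cube([2085, 79, 82]);
translate([540, 298, 1596]) cube([2085, 79, 82]);
translate([681, 377, 90]) cube([75, 24, 1662]);
translate([897, 377, 90]) cube([75, 24, 1662]);
translate([1113, 377, 90]) cube([75, 24, 1662]);
translate([1329, 377, 90]) cube([75, 24, 1662]);
translate([1545, 377, 90]) cube([75, 24, 1662]);
translate([1761, 377, 90]) cube([75, 24, 1662]);
translate([1977, 377, 90]) cube([75, 24, 1662]);
translate([2193, 377, 90]) cube([75, 24, 1662]);
translate([2409, 377, 90]) cube([75, 24, 1662]);


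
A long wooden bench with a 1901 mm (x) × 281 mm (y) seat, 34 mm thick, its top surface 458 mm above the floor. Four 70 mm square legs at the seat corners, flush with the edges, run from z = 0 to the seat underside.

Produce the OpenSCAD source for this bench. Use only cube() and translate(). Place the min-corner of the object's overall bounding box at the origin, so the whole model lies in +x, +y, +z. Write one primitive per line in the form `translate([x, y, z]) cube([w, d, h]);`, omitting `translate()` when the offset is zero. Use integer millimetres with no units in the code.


// leg_h = 458 − 34 = 424
translate([0, 0, 424]) cube([1901, 281, 34]);
cube([70, 70, 424]);
translate([0, 211, 0]) cube([70, 70, 424]);
translate([1831, 0, 0]) cube([70, 70, 424]);
translate([1831, 211, 0]) cube([70, 70, 424]);


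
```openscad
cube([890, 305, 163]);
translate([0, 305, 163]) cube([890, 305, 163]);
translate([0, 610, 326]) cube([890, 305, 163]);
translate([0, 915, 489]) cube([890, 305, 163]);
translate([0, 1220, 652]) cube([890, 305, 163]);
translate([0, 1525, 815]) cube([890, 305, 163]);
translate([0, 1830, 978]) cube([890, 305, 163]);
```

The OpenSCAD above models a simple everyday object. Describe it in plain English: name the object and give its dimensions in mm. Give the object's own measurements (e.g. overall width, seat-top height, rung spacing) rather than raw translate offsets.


A straight staircase of 7 solid steps. Each step is 890 mm wide (x), 305 mm deep (y, the going) and 163 mm tall (the rise). The first step rests on the floor; each subsequent step sits one going further in +y and one rise higher in +z, directly behind and above the previous step with no overlap.


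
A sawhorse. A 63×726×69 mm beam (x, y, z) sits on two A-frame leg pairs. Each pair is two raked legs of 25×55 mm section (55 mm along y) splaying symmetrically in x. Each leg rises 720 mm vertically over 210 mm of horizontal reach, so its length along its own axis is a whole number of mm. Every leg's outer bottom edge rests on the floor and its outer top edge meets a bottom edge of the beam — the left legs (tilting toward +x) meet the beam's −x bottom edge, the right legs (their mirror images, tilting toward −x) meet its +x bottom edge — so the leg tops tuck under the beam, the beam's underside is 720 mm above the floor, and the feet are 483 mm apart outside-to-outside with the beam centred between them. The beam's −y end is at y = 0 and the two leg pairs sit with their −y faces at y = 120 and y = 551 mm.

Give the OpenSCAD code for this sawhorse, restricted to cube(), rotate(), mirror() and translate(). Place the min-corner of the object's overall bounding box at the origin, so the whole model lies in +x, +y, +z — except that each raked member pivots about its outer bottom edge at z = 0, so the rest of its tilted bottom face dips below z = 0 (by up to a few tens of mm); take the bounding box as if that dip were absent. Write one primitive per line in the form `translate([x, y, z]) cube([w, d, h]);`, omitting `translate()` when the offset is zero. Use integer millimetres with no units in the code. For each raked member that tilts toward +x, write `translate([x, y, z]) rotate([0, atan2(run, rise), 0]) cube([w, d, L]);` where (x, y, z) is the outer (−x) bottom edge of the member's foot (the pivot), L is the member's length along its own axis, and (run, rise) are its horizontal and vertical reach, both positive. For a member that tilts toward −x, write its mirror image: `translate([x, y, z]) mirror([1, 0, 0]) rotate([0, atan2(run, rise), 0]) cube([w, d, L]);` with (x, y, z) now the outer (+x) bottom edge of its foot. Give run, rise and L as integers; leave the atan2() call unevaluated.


translate([210, 0, 720]) cube([63, 726, 69]);
translate([0, 120, 0]) rotate([0, atan2(210, 720), 0]) cube([25, 55, 750]);
translate([483, 120, 0]) mirror([1, 0, 0]) rotate([0, atan2(210, 720), 0]) cube([25, 55, 750]);
translate([0, 551, 0]) rotate([0, atan2(210, 720), 0]) cube([25, 55, 750]);
translate([483, 551, 0]) mirror([1, 0, 0]) rotate([0, atan2(210, 720), 0]) cube([25, 55, 750]);


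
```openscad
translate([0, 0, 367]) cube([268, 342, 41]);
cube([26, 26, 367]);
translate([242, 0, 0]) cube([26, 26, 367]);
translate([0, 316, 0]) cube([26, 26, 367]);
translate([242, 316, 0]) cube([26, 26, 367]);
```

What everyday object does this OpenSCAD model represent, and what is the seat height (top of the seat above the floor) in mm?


A stool. The seat height is 408 mm.

A 268×342×41 slab at z = 367 on four corner posts — a stool. The seat top is 367 + 41 = 408 mm.


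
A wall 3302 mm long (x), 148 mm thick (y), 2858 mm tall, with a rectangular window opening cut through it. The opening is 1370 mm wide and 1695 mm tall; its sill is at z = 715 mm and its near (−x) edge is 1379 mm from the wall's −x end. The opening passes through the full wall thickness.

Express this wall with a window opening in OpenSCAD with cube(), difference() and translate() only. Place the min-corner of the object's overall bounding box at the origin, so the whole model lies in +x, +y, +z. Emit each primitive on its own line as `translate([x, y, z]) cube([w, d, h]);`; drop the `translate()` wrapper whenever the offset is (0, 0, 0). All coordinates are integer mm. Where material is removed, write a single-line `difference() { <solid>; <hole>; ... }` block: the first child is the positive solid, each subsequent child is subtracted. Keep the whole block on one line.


difference() { cube([3302, 148, 2858]); translate([1379, 0, 715]) cube([1370, 148, 1695]); }
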